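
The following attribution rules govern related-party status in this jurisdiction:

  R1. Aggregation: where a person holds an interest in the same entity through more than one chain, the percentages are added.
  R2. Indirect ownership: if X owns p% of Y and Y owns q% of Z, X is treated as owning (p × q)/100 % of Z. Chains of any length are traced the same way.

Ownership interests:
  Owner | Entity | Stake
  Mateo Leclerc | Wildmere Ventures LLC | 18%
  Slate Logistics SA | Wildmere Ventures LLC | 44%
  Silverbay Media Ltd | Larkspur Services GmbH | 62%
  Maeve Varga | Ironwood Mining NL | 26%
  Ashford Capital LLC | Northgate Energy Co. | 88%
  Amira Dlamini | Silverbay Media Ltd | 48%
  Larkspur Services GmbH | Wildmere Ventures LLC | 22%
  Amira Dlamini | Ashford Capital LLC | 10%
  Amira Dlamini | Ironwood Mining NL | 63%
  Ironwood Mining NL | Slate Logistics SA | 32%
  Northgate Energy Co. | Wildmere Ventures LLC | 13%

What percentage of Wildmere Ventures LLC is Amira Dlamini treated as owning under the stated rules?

Chain via Silverbay Media Ltd → Larkspur Services GmbH (R2): 48% × 62% × 22% = 6.5472% of Wildmere Ventures LLC.
Chain via Ironwood Mining NL → Slate Logistics SA (R2): 63% × 32% × 44% = 8.8704% of Wildmere Ventures LLC.
Chain via Ashford Capital LLC → Northgate Energy Co. (R2): 10% × 88% × 13% = 1.144% of Wildmere Ventures LLC.
Aggregating (R1): 6.5472% + 8.8704% + 1.144% = 16.5616%.

16.5616%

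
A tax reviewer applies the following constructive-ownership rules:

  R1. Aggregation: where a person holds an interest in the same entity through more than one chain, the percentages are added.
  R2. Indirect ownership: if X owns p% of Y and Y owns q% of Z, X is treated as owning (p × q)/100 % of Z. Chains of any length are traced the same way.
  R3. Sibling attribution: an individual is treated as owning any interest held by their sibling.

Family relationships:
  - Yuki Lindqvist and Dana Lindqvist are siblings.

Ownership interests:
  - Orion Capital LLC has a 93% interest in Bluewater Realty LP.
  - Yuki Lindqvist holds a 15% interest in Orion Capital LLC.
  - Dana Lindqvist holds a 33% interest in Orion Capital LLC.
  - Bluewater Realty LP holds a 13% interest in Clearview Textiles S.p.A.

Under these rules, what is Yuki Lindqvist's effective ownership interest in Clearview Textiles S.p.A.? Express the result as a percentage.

By sibling attribution (R3), Yuki Lindqvist is treated as also owning Dana Lindqvist's interest in Orion Capital LLC, giving 15% + 33% = 48%.
Chain via Orion Capital LLC → Bluewater Realty LP (R2): 48% × 93% × 13% = 5.8032% of Clearview Textiles S.p.A.

5.8032%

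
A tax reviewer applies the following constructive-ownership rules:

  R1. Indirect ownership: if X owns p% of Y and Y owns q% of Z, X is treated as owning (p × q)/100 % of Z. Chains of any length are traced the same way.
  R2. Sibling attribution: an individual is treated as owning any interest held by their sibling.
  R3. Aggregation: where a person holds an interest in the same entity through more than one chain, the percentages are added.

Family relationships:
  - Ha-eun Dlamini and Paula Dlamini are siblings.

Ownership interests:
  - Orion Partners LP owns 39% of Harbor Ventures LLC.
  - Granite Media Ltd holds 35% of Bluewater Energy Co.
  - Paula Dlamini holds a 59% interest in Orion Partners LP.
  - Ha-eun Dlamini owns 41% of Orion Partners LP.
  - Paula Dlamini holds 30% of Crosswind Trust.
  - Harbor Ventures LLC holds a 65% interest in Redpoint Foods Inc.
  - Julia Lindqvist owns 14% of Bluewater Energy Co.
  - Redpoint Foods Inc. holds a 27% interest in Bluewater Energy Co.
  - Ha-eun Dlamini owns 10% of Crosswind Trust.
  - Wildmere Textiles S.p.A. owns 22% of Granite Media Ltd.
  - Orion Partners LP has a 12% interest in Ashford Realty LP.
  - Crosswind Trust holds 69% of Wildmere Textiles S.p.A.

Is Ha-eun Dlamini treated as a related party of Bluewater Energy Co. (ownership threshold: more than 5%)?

Yes

By sibling attribution (R2), Ha-eun Dlamini is treated as also owning Paula Dlamini's interest in Crosswind Trust, giving 10% + 30% = 40%.
By sibling attribution (R2), Ha-eun Dlamini is treated as also owning Paula Dlamini's interest in Orion Partners LP, giving 41% + 59% = 100%.
Chain via Crosswind Trust → Wildmere Textiles S.p.A. → Granite Media Ltd (R1): 40% × 69% × 22% × 35% = 2.1252% of Bluewater Energy Co.
Chain via Orion Partners LP → Harbor Ventures LLC → Redpoint Foods Inc. (R1): 100% × 39% × 65% × 27% = 6.8445% of Bluewater Energy Co.
Aggregating (R3): 2.1252% + 6.8445% = 8.9697%.
8.9697% exceeds the 5% threshold, so Ha-eun is a related party to Bluewater Energy Co.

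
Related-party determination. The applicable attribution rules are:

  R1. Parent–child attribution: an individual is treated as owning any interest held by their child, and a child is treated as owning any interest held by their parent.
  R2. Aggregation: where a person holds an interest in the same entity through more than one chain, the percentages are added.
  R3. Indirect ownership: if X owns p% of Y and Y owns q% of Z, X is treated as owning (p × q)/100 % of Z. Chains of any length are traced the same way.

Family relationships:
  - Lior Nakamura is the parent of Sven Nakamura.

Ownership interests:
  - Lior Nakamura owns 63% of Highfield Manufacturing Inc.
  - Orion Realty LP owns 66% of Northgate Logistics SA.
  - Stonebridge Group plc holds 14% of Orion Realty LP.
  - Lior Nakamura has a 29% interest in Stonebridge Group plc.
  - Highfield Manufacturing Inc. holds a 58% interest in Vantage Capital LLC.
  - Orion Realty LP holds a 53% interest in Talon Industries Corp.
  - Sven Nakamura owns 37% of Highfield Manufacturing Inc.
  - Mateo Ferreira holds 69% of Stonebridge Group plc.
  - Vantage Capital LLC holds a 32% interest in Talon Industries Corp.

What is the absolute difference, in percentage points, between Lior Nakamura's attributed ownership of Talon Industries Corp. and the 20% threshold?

By parent–child attribution (R1), Lior Nakamura is treated as also owning Sven Nakamura's interest in Highfield Manufacturing Inc, giving 63% + 37% = 100%.
Chain via Highfield Manufacturing Inc. → Vantage Capital LLC (R3): 100% × 58% × 32% = 18.56% of Talon Industries Corp.
Chain via Stonebridge Group plc → Orion Realty LP (R3): 29% × 14% × 53% = 2.1518% of Talon Industries Corp.
Aggregating (R2): 18.56% + 2.1518% = 20.7118%.
20.7118% exceeds the 20% threshold by 0.7118 percentage points.

0.7118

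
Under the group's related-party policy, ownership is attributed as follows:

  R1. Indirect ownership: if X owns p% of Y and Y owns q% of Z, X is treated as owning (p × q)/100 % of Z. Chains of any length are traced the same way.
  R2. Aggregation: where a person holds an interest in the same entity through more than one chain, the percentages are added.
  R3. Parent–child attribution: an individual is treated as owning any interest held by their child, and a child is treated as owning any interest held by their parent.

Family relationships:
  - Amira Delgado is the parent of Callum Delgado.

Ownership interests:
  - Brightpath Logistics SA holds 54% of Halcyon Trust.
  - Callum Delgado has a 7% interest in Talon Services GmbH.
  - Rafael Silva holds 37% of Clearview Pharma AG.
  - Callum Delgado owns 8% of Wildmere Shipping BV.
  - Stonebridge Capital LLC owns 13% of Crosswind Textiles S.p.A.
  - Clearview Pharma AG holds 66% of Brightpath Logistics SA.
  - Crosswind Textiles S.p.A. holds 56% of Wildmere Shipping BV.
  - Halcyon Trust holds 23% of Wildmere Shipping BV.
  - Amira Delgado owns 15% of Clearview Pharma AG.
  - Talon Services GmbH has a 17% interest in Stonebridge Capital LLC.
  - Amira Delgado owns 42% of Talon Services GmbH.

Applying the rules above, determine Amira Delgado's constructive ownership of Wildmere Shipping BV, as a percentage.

9.836004%

By parent–child attribution (R3), Amira Delgado is treated as also owning Callum Delgado's interest in Talon Services GmbH, giving 42% + 7% = 49%.
By parent–child attribution (R3), Amira Delgado is treated as owning Callum Delgado's 8% interest in Wildmere Shipping BV.
Chain via Talon Services GmbH → Stonebridge Capital LLC → Crosswind Textiles S.p.A. (R1): 49% × 17% × 13% × 56% = 0.606424% of Wildmere Shipping BV.
Chain via Clearview Pharma AG → Brightpath Logistics SA → Halcyon Trust (R1): 15% × 66% × 54% × 23% = 1.22958% of Wildmere Shipping BV.
Direct interest in Wildmere Shipping BV: 8%.
Aggregating (R2): 0.606424% + 1.22958% + 8% = 9.836004%.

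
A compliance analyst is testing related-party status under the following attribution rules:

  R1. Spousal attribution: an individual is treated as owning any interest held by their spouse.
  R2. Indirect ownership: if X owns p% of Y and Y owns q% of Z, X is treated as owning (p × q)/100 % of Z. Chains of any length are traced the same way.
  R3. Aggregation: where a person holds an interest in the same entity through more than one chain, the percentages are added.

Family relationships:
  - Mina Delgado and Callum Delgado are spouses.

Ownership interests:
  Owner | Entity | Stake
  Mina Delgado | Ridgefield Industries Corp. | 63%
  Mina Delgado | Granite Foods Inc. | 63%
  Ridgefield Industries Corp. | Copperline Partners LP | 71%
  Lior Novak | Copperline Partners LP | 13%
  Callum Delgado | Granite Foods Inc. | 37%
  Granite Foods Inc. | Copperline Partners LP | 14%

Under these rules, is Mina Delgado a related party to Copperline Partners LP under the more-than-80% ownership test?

No

By spousal attribution (R1), Mina Delgado is treated as also owning Callum Delgado's interest in Granite Foods Inc, giving 63% + 37% = 100%.
Chain via Ridgefield Industries Corp. (R2): 63% × 71% = 44.73% of Copperline Partners LP.
Chain via Granite Foods Inc. (R2): 100% × 14% = 14% of Copperline Partners LP.
Aggregating (R3): 44.73% + 14% = 58.73%.
58.73% does not exceed the 80% threshold, so Mina is not a related party to Copperline Partners LP.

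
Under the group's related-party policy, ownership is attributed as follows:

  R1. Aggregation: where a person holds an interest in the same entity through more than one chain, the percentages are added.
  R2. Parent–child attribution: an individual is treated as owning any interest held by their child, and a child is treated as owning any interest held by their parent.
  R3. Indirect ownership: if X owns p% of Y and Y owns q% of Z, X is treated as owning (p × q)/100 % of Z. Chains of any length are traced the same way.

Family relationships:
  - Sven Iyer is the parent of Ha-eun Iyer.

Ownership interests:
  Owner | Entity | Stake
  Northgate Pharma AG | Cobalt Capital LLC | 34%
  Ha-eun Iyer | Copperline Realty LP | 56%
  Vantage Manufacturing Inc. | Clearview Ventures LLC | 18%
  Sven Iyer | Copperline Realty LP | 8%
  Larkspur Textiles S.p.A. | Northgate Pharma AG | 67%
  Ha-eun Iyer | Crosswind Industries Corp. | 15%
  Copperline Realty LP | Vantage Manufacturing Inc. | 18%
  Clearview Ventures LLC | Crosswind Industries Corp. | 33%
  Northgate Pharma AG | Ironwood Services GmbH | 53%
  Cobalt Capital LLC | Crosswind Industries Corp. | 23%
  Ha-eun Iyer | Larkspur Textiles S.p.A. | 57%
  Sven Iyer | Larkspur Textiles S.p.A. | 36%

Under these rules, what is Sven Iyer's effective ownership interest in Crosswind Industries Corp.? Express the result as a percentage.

20.55693%

By parent–child attribution (R2), Sven Iyer is treated as also owning Ha-eun Iyer's interest in Larkspur Textiles S.p.A, giving 36% + 57% = 93%.
By parent–child attribution (R2), Sven Iyer is treated as also owning Ha-eun Iyer's interest in Copperline Realty LP, giving 8% + 56% = 64%.
By parent–child attribution (R2), Sven Iyer is treated as owning Ha-eun Iyer's 15% interest in Crosswind Industries Corp.
Chain via Larkspur Textiles S.p.A. → Northgate Pharma AG → Cobalt Capital LLC (R3): 93% × 67% × 34% × 23% = 4.872642% of Crosswind Industries Corp.
Chain via Copperline Realty LP → Vantage Manufacturing Inc. → Clearview Ventures LLC (R3): 64% × 18% × 18% × 33% = 0.684288% of Crosswind Industries Corp.
Direct interest in Crosswind Industries Corp: 15%.
Aggregating (R1): 4.872642% + 0.684288% + 15% = 20.55693%.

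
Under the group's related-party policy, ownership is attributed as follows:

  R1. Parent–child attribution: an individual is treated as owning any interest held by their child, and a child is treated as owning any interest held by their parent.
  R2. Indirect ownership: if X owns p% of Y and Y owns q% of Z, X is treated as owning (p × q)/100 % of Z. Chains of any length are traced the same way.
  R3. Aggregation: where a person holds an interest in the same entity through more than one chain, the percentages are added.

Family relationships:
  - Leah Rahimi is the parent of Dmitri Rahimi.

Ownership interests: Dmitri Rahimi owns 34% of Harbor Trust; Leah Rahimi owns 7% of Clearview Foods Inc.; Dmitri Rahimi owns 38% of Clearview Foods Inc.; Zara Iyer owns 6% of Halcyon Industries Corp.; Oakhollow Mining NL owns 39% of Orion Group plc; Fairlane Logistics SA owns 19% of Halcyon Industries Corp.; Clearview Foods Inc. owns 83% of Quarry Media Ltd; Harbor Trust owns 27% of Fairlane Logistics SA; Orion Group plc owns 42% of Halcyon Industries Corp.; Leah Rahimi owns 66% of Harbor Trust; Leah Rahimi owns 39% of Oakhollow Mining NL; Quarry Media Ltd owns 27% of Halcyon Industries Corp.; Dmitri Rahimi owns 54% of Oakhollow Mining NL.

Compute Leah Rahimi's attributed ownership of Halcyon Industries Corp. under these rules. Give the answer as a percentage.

By parent–child attribution (R1), Leah Rahimi is treated as also owning Dmitri Rahimi's interest in Clearview Foods Inc, giving 7% + 38% = 45%.
By parent–child attribution (R1), Leah Rahimi is treated as also owning Dmitri Rahimi's interest in Oakhollow Mining NL, giving 39% + 54% = 93%.
By parent–child attribution (R1), Leah Rahimi is treated as also owning Dmitri Rahimi's interest in Harbor Trust, giving 66% + 34% = 100%.
Chain via Clearview Foods Inc. → Quarry Media Ltd (R2): 45% × 83% × 27% = 10.0845% of Halcyon Industries Corp.
Chain via Oakhollow Mining NL → Orion Group plc (R2): 93% × 39% × 42% = 15.2334% of Halcyon Industries Corp.
Chain via Harbor Trust → Fairlane Logistics SA (R2): 100% × 27% × 19% = 5.13% of Halcyon Industries Corp.
Aggregating (R3): 10.0845% + 15.2334% + 5.13% = 30.4479%.

30.4479%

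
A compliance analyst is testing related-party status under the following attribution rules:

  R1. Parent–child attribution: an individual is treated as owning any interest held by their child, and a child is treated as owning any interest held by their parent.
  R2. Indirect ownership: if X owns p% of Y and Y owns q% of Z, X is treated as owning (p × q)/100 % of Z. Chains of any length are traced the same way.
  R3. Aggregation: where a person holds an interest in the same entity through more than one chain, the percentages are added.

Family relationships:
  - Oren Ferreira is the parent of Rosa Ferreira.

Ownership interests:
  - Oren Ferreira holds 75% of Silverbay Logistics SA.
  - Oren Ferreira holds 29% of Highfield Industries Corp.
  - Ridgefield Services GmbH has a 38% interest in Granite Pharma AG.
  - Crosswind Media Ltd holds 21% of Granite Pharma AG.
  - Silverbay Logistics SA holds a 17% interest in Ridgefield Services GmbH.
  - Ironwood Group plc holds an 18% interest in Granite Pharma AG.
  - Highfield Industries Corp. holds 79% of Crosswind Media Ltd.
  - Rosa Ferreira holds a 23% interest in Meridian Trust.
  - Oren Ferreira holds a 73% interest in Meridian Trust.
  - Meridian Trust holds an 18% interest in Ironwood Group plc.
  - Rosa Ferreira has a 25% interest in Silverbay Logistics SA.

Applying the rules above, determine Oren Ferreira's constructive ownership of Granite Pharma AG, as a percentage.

By parent–child attribution (R1), Oren Ferreira is treated as also owning Rosa Ferreira's interest in Silverbay Logistics SA, giving 75% + 25% = 100%.
By parent–child attribution (R1), Oren Ferreira is treated as also owning Rosa Ferreira's interest in Meridian Trust, giving 73% + 23% = 96%.
Chain via Silverbay Logistics SA → Ridgefield Services GmbH (R2): 100% × 17% × 38% = 6.46% of Granite Pharma AG.
Chain via Meridian Trust → Ironwood Group plc (R2): 96% × 18% × 18% = 3.1104% of Granite Pharma AG.
Chain via Highfield Industries Corp. → Crosswind Media Ltd (R2): 29% × 79% × 21% = 4.8111% of Granite Pharma AG.
Aggregating (R3): 6.46% + 3.1104% + 4.8111% = 14.3815%.

14.3815%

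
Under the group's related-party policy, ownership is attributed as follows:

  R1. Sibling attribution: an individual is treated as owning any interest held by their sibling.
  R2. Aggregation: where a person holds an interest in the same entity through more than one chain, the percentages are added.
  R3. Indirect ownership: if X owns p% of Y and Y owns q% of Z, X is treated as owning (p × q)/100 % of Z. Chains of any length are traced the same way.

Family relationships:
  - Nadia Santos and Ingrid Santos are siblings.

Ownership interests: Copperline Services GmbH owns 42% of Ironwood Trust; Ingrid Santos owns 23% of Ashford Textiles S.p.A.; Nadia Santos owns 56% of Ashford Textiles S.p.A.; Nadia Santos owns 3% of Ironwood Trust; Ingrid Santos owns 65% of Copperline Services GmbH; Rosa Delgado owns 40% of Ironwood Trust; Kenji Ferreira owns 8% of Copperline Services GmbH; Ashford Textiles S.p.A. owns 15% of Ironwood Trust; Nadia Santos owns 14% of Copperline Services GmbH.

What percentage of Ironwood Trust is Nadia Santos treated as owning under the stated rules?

By sibling attribution (R1), Nadia Santos is treated as also owning Ingrid Santos's interest in Ashford Textiles S.p.A, giving 56% + 23% = 79%.
By sibling attribution (R1), Nadia Santos is treated as also owning Ingrid Santos's interest in Copperline Services GmbH, giving 14% + 65% = 79%.
Chain via Ashford Textiles S.p.A. (R3): 79% × 15% = 11.85% of Ironwood Trust.
Chain via Copperline Services GmbH (R3): 79% × 42% = 33.18% of Ironwood Trust.
Direct interest in Ironwood Trust: 3%.
Aggregating (R2): 11.85% + 33.18% + 3% = 48.03%.

48.03%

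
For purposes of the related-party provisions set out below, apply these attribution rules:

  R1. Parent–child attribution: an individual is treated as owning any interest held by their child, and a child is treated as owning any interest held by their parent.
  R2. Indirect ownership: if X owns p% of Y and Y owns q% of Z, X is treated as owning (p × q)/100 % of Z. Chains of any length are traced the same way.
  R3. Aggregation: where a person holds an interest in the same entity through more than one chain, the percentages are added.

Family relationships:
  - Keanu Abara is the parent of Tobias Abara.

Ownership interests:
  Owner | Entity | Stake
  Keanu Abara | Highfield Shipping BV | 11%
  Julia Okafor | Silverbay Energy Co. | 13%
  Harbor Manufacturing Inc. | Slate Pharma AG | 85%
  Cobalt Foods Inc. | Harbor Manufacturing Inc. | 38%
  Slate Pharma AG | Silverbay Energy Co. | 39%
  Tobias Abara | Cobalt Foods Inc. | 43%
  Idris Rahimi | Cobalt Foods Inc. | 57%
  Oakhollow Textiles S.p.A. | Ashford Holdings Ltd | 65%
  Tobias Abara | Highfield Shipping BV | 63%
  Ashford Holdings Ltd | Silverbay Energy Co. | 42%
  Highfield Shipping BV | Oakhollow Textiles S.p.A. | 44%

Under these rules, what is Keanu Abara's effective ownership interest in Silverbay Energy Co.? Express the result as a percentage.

14.30559%

By parent–child attribution (R1), Keanu Abara is treated as also owning Tobias Abara's interest in Highfield Shipping BV, giving 11% + 63% = 74%.
By parent–child attribution (R1), Keanu Abara is treated as owning Tobias Abara's 43% interest in Cobalt Foods Inc.
Chain via Highfield Shipping BV → Oakhollow Textiles S.p.A. → Ashford Holdings Ltd (R2): 74% × 44% × 65% × 42% = 8.88888% of Silverbay Energy Co.
Chain via Cobalt Foods Inc. → Harbor Manufacturing Inc. → Slate Pharma AG (R2): 43% × 38% × 85% × 39% = 5.41671% of Silverbay Energy Co.
Aggregating (R3): 8.88888% + 5.41671% = 14.30559%.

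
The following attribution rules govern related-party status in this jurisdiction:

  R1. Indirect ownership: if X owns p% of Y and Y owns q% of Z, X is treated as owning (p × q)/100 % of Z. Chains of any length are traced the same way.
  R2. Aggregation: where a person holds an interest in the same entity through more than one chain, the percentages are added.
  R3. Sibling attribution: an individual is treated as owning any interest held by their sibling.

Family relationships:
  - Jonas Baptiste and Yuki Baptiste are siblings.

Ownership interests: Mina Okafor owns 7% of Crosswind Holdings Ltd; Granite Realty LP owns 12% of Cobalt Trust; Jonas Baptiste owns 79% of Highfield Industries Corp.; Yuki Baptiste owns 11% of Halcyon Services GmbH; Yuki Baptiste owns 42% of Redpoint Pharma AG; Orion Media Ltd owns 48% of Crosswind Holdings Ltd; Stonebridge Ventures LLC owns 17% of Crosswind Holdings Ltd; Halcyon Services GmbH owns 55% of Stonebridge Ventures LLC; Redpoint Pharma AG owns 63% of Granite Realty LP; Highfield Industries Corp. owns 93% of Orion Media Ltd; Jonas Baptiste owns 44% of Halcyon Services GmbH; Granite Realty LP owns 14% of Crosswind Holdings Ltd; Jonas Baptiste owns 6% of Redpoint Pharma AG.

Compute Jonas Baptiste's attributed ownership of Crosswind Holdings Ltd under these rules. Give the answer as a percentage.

By sibling attribution (R3), Jonas Baptiste is treated as also owning Yuki Baptiste's interest in Redpoint Pharma AG, giving 6% + 42% = 48%.
By sibling attribution (R3), Jonas Baptiste is treated as also owning Yuki Baptiste's interest in Halcyon Services GmbH, giving 44% + 11% = 55%.
Chain via Redpoint Pharma AG → Granite Realty LP (R1): 48% × 63% × 14% = 4.2336% of Crosswind Holdings Ltd.
Chain via Highfield Industries Corp. → Orion Media Ltd (R1): 79% × 93% × 48% = 35.2656% of Crosswind Holdings Ltd.
Chain via Halcyon Services GmbH → Stonebridge Ventures LLC (R1): 55% × 55% × 17% = 5.1425% of Crosswind Holdings Ltd.
Aggregating (R2): 4.2336% + 35.2656% + 5.1425% = 44.6417%.

44.6417%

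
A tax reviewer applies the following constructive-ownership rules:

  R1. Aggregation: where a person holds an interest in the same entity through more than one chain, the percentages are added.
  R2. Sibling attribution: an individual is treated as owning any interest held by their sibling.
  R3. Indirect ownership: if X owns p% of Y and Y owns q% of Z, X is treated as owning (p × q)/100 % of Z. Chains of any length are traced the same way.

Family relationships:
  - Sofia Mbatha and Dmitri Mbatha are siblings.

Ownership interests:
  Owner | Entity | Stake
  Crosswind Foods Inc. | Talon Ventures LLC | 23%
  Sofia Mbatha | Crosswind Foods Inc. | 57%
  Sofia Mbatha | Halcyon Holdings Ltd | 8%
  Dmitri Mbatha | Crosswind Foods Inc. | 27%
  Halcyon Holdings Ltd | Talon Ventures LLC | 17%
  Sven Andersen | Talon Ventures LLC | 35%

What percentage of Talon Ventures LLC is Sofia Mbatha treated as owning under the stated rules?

20.68%

By sibling attribution (R2), Sofia Mbatha is treated as also owning Dmitri Mbatha's interest in Crosswind Foods Inc, giving 57% + 27% = 84%.
Chain via Halcyon Holdings Ltd (R3): 8% × 17% = 1.36% of Talon Ventures LLC.
Chain via Crosswind Foods Inc. (R3): 84% × 23% = 19.32% of Talon Ventures LLC.
Aggregating (R1): 1.36% + 19.32% = 20.68%.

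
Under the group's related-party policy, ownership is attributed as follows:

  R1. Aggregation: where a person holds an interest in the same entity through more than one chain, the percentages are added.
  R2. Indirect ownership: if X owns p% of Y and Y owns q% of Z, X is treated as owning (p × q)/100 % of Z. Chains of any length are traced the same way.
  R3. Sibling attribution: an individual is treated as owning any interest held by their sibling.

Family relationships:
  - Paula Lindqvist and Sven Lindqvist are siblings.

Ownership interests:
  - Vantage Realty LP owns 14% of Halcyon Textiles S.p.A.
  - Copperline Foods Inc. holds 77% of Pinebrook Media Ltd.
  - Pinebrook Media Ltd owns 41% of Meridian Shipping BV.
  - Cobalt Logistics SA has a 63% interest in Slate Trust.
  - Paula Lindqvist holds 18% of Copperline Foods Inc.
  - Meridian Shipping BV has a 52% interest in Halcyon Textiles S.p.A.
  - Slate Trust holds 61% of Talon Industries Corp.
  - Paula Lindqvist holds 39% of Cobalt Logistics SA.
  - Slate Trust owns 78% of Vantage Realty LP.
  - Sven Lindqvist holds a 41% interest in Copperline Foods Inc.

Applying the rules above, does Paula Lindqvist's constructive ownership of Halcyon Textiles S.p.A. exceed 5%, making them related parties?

Yes

By sibling attribution (R3), Paula Lindqvist is treated as also owning Sven Lindqvist's interest in Copperline Foods Inc, giving 18% + 41% = 59%.
Chain via Cobalt Logistics SA → Slate Trust → Vantage Realty LP (R2): 39% × 63% × 78% × 14% = 2.683044% of Halcyon Textiles S.p.A.
Chain via Copperline Foods Inc. → Pinebrook Media Ltd → Meridian Shipping BV (R2): 59% × 77% × 41% × 52% = 9.685676% of Halcyon Textiles S.p.A.
Aggregating (R1): 2.683044% + 9.685676% = 12.36872%.
12.36872% exceeds the 5% threshold, so Paula is a related party to Halcyon Textiles S.p.A.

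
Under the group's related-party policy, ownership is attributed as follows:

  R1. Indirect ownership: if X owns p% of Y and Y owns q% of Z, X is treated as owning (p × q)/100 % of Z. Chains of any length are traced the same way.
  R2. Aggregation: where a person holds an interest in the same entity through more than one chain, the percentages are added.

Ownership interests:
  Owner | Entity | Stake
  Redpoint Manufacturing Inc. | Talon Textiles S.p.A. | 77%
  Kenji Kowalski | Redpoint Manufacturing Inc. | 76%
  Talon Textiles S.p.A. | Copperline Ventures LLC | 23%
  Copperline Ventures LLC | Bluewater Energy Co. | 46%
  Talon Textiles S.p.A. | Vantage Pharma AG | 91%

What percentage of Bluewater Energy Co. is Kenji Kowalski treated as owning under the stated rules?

Chain via Redpoint Manufacturing Inc. → Talon Textiles S.p.A. → Copperline Ventures LLC (R1): 76% × 77% × 23% × 46% = 6.191416% of Bluewater Energy Co.

6.191416%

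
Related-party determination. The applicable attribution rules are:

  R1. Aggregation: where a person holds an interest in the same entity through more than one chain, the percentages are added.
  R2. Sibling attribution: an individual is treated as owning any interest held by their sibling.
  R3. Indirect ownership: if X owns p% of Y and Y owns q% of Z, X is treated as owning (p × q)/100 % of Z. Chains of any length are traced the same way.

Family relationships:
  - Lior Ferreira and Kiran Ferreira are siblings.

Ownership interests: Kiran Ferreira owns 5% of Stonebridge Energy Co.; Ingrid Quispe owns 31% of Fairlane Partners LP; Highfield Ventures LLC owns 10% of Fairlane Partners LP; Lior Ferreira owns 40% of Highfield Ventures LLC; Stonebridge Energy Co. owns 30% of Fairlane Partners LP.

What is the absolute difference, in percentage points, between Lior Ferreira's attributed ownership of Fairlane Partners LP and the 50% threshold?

44.5

By sibling attribution (R2), Lior Ferreira is treated as owning Kiran Ferreira's 5% interest in Stonebridge Energy Co.
Chain via Highfield Ventures LLC (R3): 40% × 10% = 4% of Fairlane Partners LP.
Chain via Stonebridge Energy Co. (R3): 5% × 30% = 1.5% of Fairlane Partners LP.
Aggregating (R1): 4% + 1.5% = 5.5%.
5.5% falls short of the 50% threshold by 44.5 percentage points.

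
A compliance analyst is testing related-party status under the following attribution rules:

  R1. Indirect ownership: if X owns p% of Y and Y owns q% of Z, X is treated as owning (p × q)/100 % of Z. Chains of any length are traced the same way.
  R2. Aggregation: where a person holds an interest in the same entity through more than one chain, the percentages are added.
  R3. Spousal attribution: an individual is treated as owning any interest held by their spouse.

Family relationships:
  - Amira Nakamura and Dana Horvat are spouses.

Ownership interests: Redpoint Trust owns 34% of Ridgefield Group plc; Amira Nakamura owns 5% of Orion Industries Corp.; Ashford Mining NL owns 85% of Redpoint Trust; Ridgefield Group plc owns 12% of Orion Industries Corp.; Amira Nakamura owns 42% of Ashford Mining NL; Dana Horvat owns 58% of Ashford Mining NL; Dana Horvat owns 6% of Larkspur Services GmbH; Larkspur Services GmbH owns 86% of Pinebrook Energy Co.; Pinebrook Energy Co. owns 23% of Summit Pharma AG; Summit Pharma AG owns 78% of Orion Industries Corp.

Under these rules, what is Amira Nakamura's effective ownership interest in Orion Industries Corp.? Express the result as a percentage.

By spousal attribution (R3), Amira Nakamura is treated as also owning Dana Horvat's interest in Ashford Mining NL, giving 42% + 58% = 100%.
By spousal attribution (R3), Amira Nakamura is treated as owning Dana Horvat's 6% interest in Larkspur Services GmbH.
Chain via Ashford Mining NL → Redpoint Trust → Ridgefield Group plc (R1): 100% × 85% × 34% × 12% = 3.468% of Orion Industries Corp.
Direct interest in Orion Industries Corp: 5%.
Chain via Larkspur Services GmbH → Pinebrook Energy Co. → Summit Pharma AG (R1): 6% × 86% × 23% × 78% = 0.925704% of Orion Industries Corp.
Aggregating (R2): 3.468% + 5% + 0.925704% = 9.393704%.

9.393704%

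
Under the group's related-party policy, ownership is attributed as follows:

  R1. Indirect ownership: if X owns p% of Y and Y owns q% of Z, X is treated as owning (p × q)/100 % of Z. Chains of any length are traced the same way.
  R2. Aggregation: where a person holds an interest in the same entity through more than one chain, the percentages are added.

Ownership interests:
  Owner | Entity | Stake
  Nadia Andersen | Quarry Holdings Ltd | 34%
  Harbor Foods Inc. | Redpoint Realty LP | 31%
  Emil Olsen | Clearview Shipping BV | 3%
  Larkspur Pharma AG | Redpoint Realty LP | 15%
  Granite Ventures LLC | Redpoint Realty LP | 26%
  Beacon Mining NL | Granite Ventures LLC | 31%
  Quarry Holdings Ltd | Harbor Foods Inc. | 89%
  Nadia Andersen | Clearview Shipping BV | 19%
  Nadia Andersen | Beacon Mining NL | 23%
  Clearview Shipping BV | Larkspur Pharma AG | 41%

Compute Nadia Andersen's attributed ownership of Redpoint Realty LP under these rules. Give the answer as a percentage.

Chain via Beacon Mining NL → Granite Ventures LLC (R1): 23% × 31% × 26% = 1.8538% of Redpoint Realty LP.
Chain via Clearview Shipping BV → Larkspur Pharma AG (R1): 19% × 41% × 15% = 1.1685% of Redpoint Realty LP.
Chain via Quarry Holdings Ltd → Harbor Foods Inc. (R1): 34% × 89% × 31% = 9.3806% of Redpoint Realty LP.
Aggregating (R2): 1.8538% + 1.1685% + 9.3806% = 12.4029%.

12.4029%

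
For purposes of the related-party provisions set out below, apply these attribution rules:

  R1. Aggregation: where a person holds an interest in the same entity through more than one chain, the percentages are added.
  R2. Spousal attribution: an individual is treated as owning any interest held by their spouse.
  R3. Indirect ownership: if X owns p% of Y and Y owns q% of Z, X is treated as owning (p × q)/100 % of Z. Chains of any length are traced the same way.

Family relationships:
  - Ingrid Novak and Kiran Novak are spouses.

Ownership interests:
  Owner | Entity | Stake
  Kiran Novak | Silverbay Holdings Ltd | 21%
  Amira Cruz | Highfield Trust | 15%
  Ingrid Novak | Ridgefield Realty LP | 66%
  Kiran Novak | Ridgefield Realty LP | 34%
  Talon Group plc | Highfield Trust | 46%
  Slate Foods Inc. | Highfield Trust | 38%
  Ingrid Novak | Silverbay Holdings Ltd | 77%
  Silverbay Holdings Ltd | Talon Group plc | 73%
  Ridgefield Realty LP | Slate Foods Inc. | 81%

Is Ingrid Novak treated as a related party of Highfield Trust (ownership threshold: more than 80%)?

No

By spousal attribution (R2), Ingrid Novak is treated as also owning Kiran Novak's interest in Silverbay Holdings Ltd, giving 77% + 21% = 98%.
By spousal attribution (R2), Ingrid Novak is treated as also owning Kiran Novak's interest in Ridgefield Realty LP, giving 66% + 34% = 100%.
Chain via Silverbay Holdings Ltd → Talon Group plc (R3): 98% × 73% × 46% = 32.9084% of Highfield Trust.
Chain via Ridgefield Realty LP → Slate Foods Inc. (R3): 100% × 81% × 38% = 30.78% of Highfield Trust.
Aggregating (R1): 32.9084% + 30.78% = 63.6884%.
63.6884% does not exceed the 80% threshold, so Ingrid is not a related party to Highfield Trust.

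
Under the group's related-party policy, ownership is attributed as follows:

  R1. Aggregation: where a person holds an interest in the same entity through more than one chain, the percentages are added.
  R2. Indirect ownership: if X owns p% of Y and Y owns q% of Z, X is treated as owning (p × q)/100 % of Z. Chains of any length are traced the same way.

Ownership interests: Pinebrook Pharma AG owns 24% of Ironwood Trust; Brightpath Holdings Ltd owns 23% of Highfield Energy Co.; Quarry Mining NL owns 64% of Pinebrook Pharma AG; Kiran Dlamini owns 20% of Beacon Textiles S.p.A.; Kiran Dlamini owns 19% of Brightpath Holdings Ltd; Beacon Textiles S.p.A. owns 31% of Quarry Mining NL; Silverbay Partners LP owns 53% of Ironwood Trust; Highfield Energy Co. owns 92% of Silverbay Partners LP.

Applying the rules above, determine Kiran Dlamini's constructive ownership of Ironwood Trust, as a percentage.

Chain via Brightpath Holdings Ltd → Highfield Energy Co. → Silverbay Partners LP (R2): 19% × 23% × 92% × 53% = 2.130812% of Ironwood Trust.
Chain via Beacon Textiles S.p.A. → Quarry Mining NL → Pinebrook Pharma AG (R2): 20% × 31% × 64% × 24% = 0.95232% of Ironwood Trust.
Aggregating (R1): 2.130812% + 0.95232% = 3.083132%.

3.083132%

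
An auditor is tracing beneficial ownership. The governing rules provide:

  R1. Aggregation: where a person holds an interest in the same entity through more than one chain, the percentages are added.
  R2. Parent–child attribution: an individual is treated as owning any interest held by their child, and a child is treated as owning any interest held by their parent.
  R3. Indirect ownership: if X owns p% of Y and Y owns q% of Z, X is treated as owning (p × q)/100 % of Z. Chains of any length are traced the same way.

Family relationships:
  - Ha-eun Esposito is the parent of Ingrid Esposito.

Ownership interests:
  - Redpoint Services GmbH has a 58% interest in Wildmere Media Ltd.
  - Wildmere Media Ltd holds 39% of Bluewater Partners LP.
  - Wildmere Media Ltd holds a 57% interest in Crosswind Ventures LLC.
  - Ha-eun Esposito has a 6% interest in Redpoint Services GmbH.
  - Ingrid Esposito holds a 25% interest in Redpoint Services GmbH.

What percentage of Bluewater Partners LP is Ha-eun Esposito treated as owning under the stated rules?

7.0122%

By parent–child attribution (R2), Ha-eun Esposito is treated as also owning Ingrid Esposito's interest in Redpoint Services GmbH, giving 6% + 25% = 31%.
Chain via Redpoint Services GmbH → Wildmere Media Ltd (R3): 31% × 58% × 39% = 7.0122% of Bluewater Partners LP.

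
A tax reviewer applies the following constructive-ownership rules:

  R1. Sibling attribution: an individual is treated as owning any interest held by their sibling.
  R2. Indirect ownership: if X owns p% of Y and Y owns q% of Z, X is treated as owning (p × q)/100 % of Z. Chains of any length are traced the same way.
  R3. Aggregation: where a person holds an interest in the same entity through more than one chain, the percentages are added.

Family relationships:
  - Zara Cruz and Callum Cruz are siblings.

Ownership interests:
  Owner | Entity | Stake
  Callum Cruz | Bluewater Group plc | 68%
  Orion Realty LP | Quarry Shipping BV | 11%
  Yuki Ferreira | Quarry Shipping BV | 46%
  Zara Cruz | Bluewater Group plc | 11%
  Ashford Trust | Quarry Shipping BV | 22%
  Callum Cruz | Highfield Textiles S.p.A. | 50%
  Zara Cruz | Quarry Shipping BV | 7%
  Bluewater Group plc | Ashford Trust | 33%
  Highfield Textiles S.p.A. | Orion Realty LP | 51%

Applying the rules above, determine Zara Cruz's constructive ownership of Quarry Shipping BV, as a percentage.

15.5404%

By sibling attribution (R1), Zara Cruz is treated as also owning Callum Cruz's interest in Bluewater Group plc, giving 11% + 68% = 79%.
By sibling attribution (R1), Zara Cruz is treated as owning Callum Cruz's 50% interest in Highfield Textiles S.p.A.
Chain via Bluewater Group plc → Ashford Trust (R2): 79% × 33% × 22% = 5.7354% of Quarry Shipping BV.
Direct interest in Quarry Shipping BV: 7%.
Chain via Highfield Textiles S.p.A. → Orion Realty LP (R2): 50% × 51% × 11% = 2.805% of Quarry Shipping BV.
Aggregating (R3): 5.7354% + 7% + 2.805% = 15.5404%.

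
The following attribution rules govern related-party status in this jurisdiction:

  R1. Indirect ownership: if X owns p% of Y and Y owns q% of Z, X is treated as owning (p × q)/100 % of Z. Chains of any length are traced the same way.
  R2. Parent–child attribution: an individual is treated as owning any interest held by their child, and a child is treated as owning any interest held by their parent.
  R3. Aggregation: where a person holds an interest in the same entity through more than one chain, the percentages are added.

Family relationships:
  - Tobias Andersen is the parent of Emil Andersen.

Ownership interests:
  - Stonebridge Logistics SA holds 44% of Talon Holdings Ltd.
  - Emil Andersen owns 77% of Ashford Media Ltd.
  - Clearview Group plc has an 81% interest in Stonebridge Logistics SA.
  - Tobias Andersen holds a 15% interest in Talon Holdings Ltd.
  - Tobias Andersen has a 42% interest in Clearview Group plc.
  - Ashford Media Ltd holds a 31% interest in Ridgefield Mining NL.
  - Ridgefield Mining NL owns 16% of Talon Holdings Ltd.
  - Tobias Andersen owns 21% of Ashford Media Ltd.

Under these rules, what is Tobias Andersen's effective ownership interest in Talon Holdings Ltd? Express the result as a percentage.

34.8296%

By parent–child attribution (R2), Tobias Andersen is treated as also owning Emil Andersen's interest in Ashford Media Ltd, giving 21% + 77% = 98%.
Chain via Clearview Group plc → Stonebridge Logistics SA (R1): 42% × 81% × 44% = 14.9688% of Talon Holdings Ltd.
Chain via Ashford Media Ltd → Ridgefield Mining NL (R1): 98% × 31% × 16% = 4.8608% of Talon Holdings Ltd.
Direct interest in Talon Holdings Ltd: 15%.
Aggregating (R3): 14.9688% + 4.8608% + 15% = 34.8296%.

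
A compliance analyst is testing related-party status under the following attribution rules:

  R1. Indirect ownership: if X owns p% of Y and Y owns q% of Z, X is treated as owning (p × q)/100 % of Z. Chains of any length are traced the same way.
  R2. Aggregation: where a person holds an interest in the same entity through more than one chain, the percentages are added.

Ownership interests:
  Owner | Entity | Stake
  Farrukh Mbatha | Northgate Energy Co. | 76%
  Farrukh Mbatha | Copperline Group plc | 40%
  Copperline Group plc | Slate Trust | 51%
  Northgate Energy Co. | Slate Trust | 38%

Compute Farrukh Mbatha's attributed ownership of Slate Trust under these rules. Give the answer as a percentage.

49.28%

Chain via Copperline Group plc (R1): 40% × 51% = 20.4% of Slate Trust.
Chain via Northgate Energy Co. (R1): 76% × 38% = 28.88% of Slate Trust.
Aggregating (R2): 20.4% + 28.88% = 49.28%.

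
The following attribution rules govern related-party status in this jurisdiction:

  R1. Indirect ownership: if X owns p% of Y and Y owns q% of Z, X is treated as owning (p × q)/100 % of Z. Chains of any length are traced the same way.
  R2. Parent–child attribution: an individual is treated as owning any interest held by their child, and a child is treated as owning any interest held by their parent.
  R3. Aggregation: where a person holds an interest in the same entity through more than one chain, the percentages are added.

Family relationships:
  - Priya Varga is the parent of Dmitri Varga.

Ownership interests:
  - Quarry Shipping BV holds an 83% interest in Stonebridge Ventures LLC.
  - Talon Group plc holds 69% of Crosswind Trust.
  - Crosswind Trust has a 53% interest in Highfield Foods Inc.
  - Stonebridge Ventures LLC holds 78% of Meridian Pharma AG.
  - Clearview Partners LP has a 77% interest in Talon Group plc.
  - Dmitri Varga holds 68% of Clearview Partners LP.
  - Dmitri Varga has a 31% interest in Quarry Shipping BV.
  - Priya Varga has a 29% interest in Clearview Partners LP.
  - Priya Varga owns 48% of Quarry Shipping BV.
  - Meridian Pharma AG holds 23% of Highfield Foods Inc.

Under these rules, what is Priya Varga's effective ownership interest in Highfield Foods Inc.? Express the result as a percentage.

By parent–child attribution (R2), Priya Varga is treated as also owning Dmitri Varga's interest in Quarry Shipping BV, giving 48% + 31% = 79%.
By parent–child attribution (R2), Priya Varga is treated as also owning Dmitri Varga's interest in Clearview Partners LP, giving 29% + 68% = 97%.
Chain via Quarry Shipping BV → Stonebridge Ventures LLC → Meridian Pharma AG (R1): 79% × 83% × 78% × 23% = 11.763258% of Highfield Foods Inc.
Chain via Clearview Partners LP → Talon Group plc → Crosswind Trust (R1): 97% × 77% × 69% × 53% = 27.314133% of Highfield Foods Inc.
Aggregating (R3): 11.763258% + 27.314133% = 39.077391%.

39.077391%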